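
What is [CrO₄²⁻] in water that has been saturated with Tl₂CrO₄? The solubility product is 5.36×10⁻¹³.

5.12×10⁻⁵ M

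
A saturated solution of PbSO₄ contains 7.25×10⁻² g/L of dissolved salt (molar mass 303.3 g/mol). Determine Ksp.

Convert to molarity: s = 7.25×10⁻² / 303.3 = 2.3904×10⁻⁴ mol/L
PbSO₄(s) ⇌ Pb²⁺(aq) + SO₄²⁻(aq)
With molar solubility s: [Pb²⁺] = s, [SO₄²⁻] = s.
Ksp = [Pb²⁺][SO₄²⁻] = s · s = s^2
Ksp = (2.3904×10⁻⁴)^2 = 5.71×10⁻⁸

Ksp = 5.71×10⁻⁸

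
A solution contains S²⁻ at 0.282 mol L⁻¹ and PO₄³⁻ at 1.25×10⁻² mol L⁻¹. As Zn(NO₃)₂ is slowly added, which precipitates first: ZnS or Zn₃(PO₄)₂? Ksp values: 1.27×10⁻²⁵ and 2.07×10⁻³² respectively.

The threshold for precipitation is Q = Ksp.
For ZnS: [Zn²⁺] = (Ksp/[S²⁻]) = 4.50×10⁻²⁵ mol L⁻¹
For Zn₃(PO₄)₂: [Zn²⁺] = (Ksp/[PO₄³⁻]^2)^(1/3) = 5.10×10⁻¹⁰ mol L⁻¹
ZnS requires the lower [Zn²⁺], so it precipitates first.

ZnS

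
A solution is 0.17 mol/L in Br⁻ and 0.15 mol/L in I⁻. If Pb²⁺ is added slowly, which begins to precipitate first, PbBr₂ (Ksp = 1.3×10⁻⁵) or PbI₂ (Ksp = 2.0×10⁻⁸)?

PbI₂

A salt starts to precipitate once the ion product Q reaches its Ksp.
For PbBr₂: [Pb²⁺] = (Ksp/[Br⁻]^2) = 4.5×10⁻⁴ mol/L
For PbI₂: [Pb²⁺] = (Ksp/[I⁻]^2) = 8.9×10⁻⁷ mol/L
Since PbI₂ needs less Pb²⁺ to reach saturation, it precipitates first.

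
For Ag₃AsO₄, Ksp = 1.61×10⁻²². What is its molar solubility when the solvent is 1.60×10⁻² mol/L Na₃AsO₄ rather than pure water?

Ag₃AsO₄(s) ⇌ 3 Ag⁺(aq) + AsO₄³⁻(aq)
Let s be the solubility of Ag₃AsO₄ here. The common ion gives [AsO₄³⁻] ≈ 1.60×10⁻² mol/L, and [Ag⁺] = 3s.
Ksp = [Ag⁺]^3[AsO₄³⁻] = (3s)^3(1.60×10⁻²)
(3s)^3 = 1.61×10⁻²² / (1.60×10⁻²) = 1.01×10⁻²⁰
s = 7.20×10⁻⁸ mol/L

7.20×10⁻⁸ M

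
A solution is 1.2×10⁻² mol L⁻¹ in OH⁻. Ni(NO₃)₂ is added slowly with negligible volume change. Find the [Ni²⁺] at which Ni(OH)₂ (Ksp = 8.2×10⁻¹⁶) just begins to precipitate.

5.7×10⁻¹² M

The threshold for precipitation is Q = Ksp.
Ni(OH)₂(s) ⇌ Ni²⁺(aq) + 2 OH⁻(aq)
Ksp = [Ni²⁺][OH⁻]^2 = [Ni²⁺](1.2×10⁻²)^2
[Ni²⁺] = 8.2×10⁻¹⁶ / (1.2×10⁻²)^2 = 5.7×10⁻¹²
[Ni²⁺] = 5.7×10⁻¹² mol L⁻¹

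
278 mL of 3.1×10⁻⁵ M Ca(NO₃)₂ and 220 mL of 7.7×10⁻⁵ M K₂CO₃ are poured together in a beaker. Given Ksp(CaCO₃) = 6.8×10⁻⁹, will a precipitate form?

After mixing, V = 278 mL + 220 mL = 498 mL.
[Ca²⁺] = (3.1×10⁻⁵)(278)/498 = 1.7×10⁻⁵ M
[CO₃²⁻] = (7.7×10⁻⁵)(220)/498 = 3.4×10⁻⁵ M
Q = [Ca²⁺][CO₃²⁻] = 5.9×10⁻¹⁰
Since Q (5.9×10⁻¹⁰) is less than Ksp (6.8×10⁻⁹), no CaCO₃ precipitates.

No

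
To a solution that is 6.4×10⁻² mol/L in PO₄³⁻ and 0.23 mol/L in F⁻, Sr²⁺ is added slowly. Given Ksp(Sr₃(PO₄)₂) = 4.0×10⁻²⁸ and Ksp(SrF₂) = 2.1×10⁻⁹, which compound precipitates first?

Precipitation begins when Q = Ksp.
For Sr₃(PO₄)₂: [Sr²⁺] = (Ksp/[PO₄³⁻]^2)^(1/3) = 4.6×10⁻⁹ mol/L
For SrF₂: [Sr²⁺] = (Ksp/[F⁻]^2) = 4.0×10⁻⁸ mol/L
The smaller threshold [Sr²⁺] is reached first, so Sr₃(PO₄)₂ precipitates first.

Sr₃(PO₄)₂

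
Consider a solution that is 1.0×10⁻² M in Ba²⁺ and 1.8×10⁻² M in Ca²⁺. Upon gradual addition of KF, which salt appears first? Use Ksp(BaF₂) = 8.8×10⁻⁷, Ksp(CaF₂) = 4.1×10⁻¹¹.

CaF₂

A salt starts to precipitate once the ion product Q reaches its Ksp.
For BaF₂: [F⁻] = (Ksp/[Ba²⁺])^(1/2) = 9.4×10⁻³ M
For CaF₂: [F⁻] = (Ksp/[Ca²⁺])^(1/2) = 4.8×10⁻⁵ M
Since CaF₂ needs less F⁻ to reach saturation, it precipitates first.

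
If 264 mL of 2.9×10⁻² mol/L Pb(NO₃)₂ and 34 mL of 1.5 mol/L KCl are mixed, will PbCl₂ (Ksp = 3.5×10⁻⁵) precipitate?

Yes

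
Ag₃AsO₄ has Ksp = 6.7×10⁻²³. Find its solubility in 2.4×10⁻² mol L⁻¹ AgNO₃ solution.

Ag₃AsO₄(s) ⇌ 3 Ag⁺(aq) + AsO₄³⁻(aq)
With Ag⁺ already at 2.4×10⁻² mol L⁻¹ and s small, take [Ag⁺] ≈ 2.4×10⁻² mol L⁻¹ and [AsO₄³⁻] = s.
Ksp = [Ag⁺]^3[AsO₄³⁻] = (2.4×10⁻²)^3s
s = 6.7×10⁻²³ / (2.4×10⁻²)^3 = 4.8×10⁻¹⁸
s = 4.8×10⁻¹⁸ mol L⁻¹

4.8×10⁻¹⁸ M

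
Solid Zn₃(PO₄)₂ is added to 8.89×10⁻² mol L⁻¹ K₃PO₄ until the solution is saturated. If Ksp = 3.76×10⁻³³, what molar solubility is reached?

2.60×10⁻¹¹ M

Zn₃(PO₄)₂(s) ⇌ 3 Zn²⁺(aq) + 2 PO₄³⁻(aq)
PO₄³⁻ is already present at 8.89×10⁻² mol L⁻¹. If s mol/L of Zn₃(PO₄)₂ dissolves, [Zn²⁺] = 3s while [PO₄³⁻] ≈ 8.89×10⁻² mol L⁻¹.
Ksp = [Zn²⁺]^3[PO₄³⁻]^2 = (3s)^3(8.89×10⁻²)^2
(3s)^3 = 3.76×10⁻³³ / (8.89×10⁻²)^2 = 4.76×10⁻³¹
s = 2.60×10⁻¹¹ mol L⁻¹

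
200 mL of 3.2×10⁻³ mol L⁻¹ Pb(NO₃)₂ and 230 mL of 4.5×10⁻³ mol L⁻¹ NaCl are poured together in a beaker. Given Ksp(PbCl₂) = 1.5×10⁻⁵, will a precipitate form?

No

After mixing, V = 200 mL + 230 mL = 430 mL.
[Pb²⁺] = (3.2×10⁻³)(200)/430 = 1.5×10⁻³ mol L⁻¹
[Cl⁻] = (4.5×10⁻³)(230)/430 = 2.4×10⁻³ mol L⁻¹
Q = [Pb²⁺][Cl⁻]^2 = 8.6×10⁻⁹
Q < Ksp (8.6×10⁻⁹ vs 1.5×10⁻⁵); the solution remains unsaturated and no precipitate forms.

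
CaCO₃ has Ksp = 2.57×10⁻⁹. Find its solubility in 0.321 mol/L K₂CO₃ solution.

CaCO₃(s) ⇌ Ca²⁺(aq) + CO₃²⁻(aq)
CO₃²⁻ is already present at 0.321 mol/L. If s mol/L of CaCO₃ dissolves, [Ca²⁺] = s while [CO₃²⁻] ≈ 0.321 mol/L.
Ksp = [Ca²⁺][CO₃²⁻] = s(0.321)
s = 2.57×10⁻⁹ / (0.321) = 8.01×10⁻⁹
s = 8.01×10⁻⁹ mol/L

8.01×10⁻⁹ M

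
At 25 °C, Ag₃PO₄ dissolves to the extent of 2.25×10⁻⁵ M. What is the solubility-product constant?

Ag₃PO₄(s) ⇌ 3 Ag⁺(aq) + PO₄³⁻(aq)
Let s be the molar solubility. Then [Ag⁺] = 3s and [PO₄³⁻] = s.
Ksp = [Ag⁺]^3[PO₄³⁻] = (3s)^3 · s = 27s^4
Ksp = 27 × (2.25×10⁻⁵)^4 = 6.92×10⁻¹⁸

Ksp = 6.92×10⁻¹⁸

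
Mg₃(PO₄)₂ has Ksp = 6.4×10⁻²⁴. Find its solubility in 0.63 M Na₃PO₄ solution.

8.4×10⁻⁹ M

Mg₃(PO₄)₂(s) ⇌ 3 Mg²⁺(aq) + 2 PO₄³⁻(aq)
With PO₄³⁻ already at 0.63 M and s small, take [PO₄³⁻] ≈ 0.63 M and [Mg²⁺] = 3s.
Ksp = [Mg²⁺]^3[PO₄³⁻]^2 = (3s)^3(0.63)^2
(3s)^3 = 6.4×10⁻²⁴ / (0.63)^2 = 1.6×10⁻²³
s = 8.4×10⁻⁹ M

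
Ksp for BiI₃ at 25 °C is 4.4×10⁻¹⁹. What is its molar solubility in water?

BiI₃(s) ⇌ Bi³⁺(aq) + 3 I⁻(aq)
With molar solubility s: [Bi³⁺] = s, [I⁻] = 3s.
Ksp = [Bi³⁺][I⁻]^3 = s · (3s)^3 = 27s^4
27s^4 = 4.4×10⁻¹⁹  ⇒  s^4 = 1.6×10⁻²⁰
s = 1.1×10⁻⁵ mol L⁻¹

1.1×10⁻⁵ M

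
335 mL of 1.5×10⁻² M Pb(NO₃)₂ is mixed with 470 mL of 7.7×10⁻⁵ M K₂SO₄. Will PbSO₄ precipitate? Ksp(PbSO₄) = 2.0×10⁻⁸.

After mixing, V = 335 mL + 470 mL = 805 mL.
[Pb²⁺] = (1.5×10⁻²)(335)/805 = 6.2×10⁻³ M
[SO₄²⁻] = (7.7×10⁻⁵)(470)/805 = 4.5×10⁻⁵ M
Q = [Pb²⁺][SO₄²⁻] = 2.8×10⁻⁷
Q = 2.8×10⁻⁷ > Ksp = 2.0×10⁻⁸, so the solution is supersaturated and PbSO₄ precipitates.

Yes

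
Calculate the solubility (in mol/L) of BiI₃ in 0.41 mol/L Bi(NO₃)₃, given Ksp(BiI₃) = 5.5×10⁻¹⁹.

BiI₃(s) ⇌ Bi³⁺(aq) + 3 I⁻(aq)
The solution already contains Bi³⁺ at 0.41 mol/L. Let s be the molar solubility of BiI₃.
[Bi³⁺] ≈ 0.41 mol/L (common ion dominates); [I⁻] = 3s.
Ksp = [Bi³⁺][I⁻]^3 = (0.41)(3s)^3
(3s)^3 = 5.5×10⁻¹⁹ / (0.41) = 1.3×10⁻¹⁸
s = 3.7×10⁻⁷ mol/L

3.7×10⁻⁷ M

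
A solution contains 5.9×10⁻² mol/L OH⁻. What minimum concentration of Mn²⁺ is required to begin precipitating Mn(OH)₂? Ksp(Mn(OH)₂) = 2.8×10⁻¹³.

A salt starts to precipitate once the ion product Q reaches its Ksp.
Mn(OH)₂(s) ⇌ Mn²⁺(aq) + 2 OH⁻(aq)
Ksp = [Mn²⁺][OH⁻]^2 = [Mn²⁺](5.9×10⁻²)^2
[Mn²⁺] = 2.8×10⁻¹³ / (5.9×10⁻²)^2 = 8.0×10⁻¹¹
[Mn²⁺] = 8.0×10⁻¹¹ mol/L

8.0×10⁻¹¹ M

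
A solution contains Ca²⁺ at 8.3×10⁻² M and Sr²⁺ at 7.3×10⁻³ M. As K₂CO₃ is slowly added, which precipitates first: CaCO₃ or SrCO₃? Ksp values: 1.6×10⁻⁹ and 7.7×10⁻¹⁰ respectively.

CaCO₃

The threshold for precipitation is Q = Ksp.
For CaCO₃: [CO₃²⁻] = (Ksp/[Ca²⁺]) = 1.9×10⁻⁸ M
For SrCO₃: [CO₃²⁻] = (Ksp/[Sr²⁺]) = 1.1×10⁻⁷ M
The smaller threshold [CO₃²⁻] is reached first, so CaCO₃ precipitates first.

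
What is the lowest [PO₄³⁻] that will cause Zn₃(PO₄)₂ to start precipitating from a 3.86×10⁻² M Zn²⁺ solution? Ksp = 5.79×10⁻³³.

Precipitation of each salt begins when its ion product equals Ksp.
Zn₃(PO₄)₂(s) ⇌ 3 Zn²⁺(aq) + 2 PO₄³⁻(aq)
Ksp = [Zn²⁺]^3[PO₄³⁻]^2 = [PO₄³⁻]^2(3.86×10⁻²)^3
[PO₄³⁻]^2 = 5.79×10⁻³³ / (3.86×10⁻²)^3 = 1.01×10⁻²⁸
[PO₄³⁻] = 1.00×10⁻¹⁴ M

1.00×10⁻¹⁴ M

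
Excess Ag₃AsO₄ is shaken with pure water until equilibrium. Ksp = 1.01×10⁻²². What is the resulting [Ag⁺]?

4.17×10⁻⁶ M

Ag₃AsO₄(s) ⇌ 3 Ag⁺(aq) + AsO₄³⁻(aq)
If s mol/L of Ag₃AsO₄ dissolves, [Ag⁺] = 3s and [AsO₄³⁻] = s.
Ksp = [Ag⁺]^3[AsO₄³⁻] = (3s)^3 · s = 27s^4 = 1.01×10⁻²²
s = 1.39×10⁻⁶ M
[Ag⁺] = 3s = 4.17×10⁻⁶ M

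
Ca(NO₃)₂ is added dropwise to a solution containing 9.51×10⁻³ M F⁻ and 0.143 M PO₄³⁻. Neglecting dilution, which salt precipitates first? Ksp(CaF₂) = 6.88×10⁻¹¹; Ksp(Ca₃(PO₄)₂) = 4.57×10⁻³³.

The threshold for precipitation is Q = Ksp.
For CaF₂: [Ca²⁺] = (Ksp/[F⁻]^2) = 7.61×10⁻⁷ M
For Ca₃(PO₄)₂: [Ca²⁺] = (Ksp/[PO₄³⁻]^2)^(1/3) = 6.07×10⁻¹¹ M
The smaller threshold [Ca²⁺] is reached first, so Ca₃(PO₄)₂ precipitates first.

Ca₃(PO₄)₂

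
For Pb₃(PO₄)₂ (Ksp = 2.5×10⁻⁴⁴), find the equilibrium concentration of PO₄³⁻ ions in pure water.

Pb₃(PO₄)₂(s) ⇌ 3 Pb²⁺(aq) + 2 PO₄³⁻(aq)
With molar solubility s: [Pb²⁺] = 3s, [PO₄³⁻] = 2s.
Ksp = [Pb²⁺]^3[PO₄³⁻]^2 = (3s)^3 · (2s)^2 = 108s^5 = 2.5×10⁻⁴⁴
s = 7.5×10⁻¹⁰ mol/L
[PO₄³⁻] = 2s = 1.5×10⁻⁹ mol/L

1.5×10⁻⁹ M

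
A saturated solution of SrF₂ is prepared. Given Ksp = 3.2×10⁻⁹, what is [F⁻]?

1.9×10⁻³ M

SrF₂(s) ⇌ Sr²⁺(aq) + 2 F⁻(aq)
Let s be the molar solubility. Then [Sr²⁺] = s and [F⁻] = 2s.
Ksp = [Sr²⁺][F⁻]^2 = s · (2s)^2 = 4s^3 = 3.2×10⁻⁹
s = 9.3×10⁻⁴ mol/L
[F⁻] = 2s = 1.9×10⁻³ mol/L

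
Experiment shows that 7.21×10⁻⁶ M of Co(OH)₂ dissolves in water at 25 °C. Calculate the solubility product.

Ksp = 1.50×10⁻¹⁵

Co(OH)₂(s) ⇌ Co²⁺(aq) + 2 OH⁻(aq)
If s mol/L of Co(OH)₂ dissolves, [Co²⁺] = s and [OH⁻] = 2s.
Ksp = [Co²⁺][OH⁻]^2 = s · (2s)^2 = 4s^3
Ksp = 4 × (7.21×10⁻⁶)^3 = 1.50×10⁻¹⁵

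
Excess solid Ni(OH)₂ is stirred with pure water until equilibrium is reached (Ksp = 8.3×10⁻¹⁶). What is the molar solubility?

5.9×10⁻⁶ M

Ni(OH)₂(s) ⇌ Ni²⁺(aq) + 2 OH⁻(aq)
With molar solubility s: [Ni²⁺] = s, [OH⁻] = 2s.
Ksp = [Ni²⁺][OH⁻]^2 = s · (2s)^2 = 4s^3
4s^3 = 8.3×10⁻¹⁶  ⇒  s^3 = 2.1×10⁻¹⁶
s = 5.9×10⁻⁶ M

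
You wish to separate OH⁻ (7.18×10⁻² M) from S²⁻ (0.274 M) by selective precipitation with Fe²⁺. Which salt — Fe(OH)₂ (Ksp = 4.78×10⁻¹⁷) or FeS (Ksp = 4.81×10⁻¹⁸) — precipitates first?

The threshold for precipitation is Q = Ksp.
For Fe(OH)₂: [Fe²⁺] = (Ksp/[OH⁻]^2) = 9.27×10⁻¹⁵ M
For FeS: [Fe²⁺] = (Ksp/[S²⁻]) = 1.76×10⁻¹⁷ M
The smaller threshold [Fe²⁺] is reached first, so FeS precipitates first.

FeS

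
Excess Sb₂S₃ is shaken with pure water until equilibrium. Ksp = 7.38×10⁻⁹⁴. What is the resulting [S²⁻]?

2.78×10⁻¹⁹ M

Sb₂S₃(s) ⇌ 2 Sb³⁺(aq) + 3 S²⁻(aq)
For each mole of Sb₂S₃ that dissolves per liter, [Sb³⁺] = 2s and [S²⁻] = 3s; let s denote this solubility.
Ksp = [Sb³⁺]^2[S²⁻]^3 = (2s)^2 · (3s)^3 = 108s^5 = 7.38×10⁻⁹⁴
s = 9.27×10⁻²⁰ mol L⁻¹
[S²⁻] = 3s = 2.78×10⁻¹⁹ mol L⁻¹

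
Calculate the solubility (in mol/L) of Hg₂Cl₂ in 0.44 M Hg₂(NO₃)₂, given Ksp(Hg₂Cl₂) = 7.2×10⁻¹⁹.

6.4×10⁻¹⁰ M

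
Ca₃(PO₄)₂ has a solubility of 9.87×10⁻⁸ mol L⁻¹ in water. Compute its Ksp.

Ksp = 1.01×10⁻³³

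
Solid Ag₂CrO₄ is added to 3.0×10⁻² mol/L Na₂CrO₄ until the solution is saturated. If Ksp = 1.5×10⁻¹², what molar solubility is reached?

3.5×10⁻⁶ M

Ag₂CrO₄(s) ⇌ 2 Ag⁺(aq) + CrO₄²⁻(aq)
The solution already contains CrO₄²⁻ at 3.0×10⁻² mol/L. Let s be the molar solubility of Ag₂CrO₄.
[CrO₄²⁻] ≈ 3.0×10⁻² mol/L (common ion dominates); [Ag⁺] = 2s.
Ksp = [Ag⁺]^2[CrO₄²⁻] = (2s)^2(3.0×10⁻²)
(2s)^2 = 1.5×10⁻¹² / (3.0×10⁻²) = 5.0×10⁻¹¹
s = 3.5×10⁻⁶ mol/L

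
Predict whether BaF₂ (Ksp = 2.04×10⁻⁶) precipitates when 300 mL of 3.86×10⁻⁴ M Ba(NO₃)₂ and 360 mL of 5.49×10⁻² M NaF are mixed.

No

The combined volume is 660 mL.
[Ba²⁺] = (3.86×10⁻⁴)(300)/660 = 1.75×10⁻⁴ M
[F⁻] = (5.49×10⁻²)(360)/660 = 2.99×10⁻² M
Q = [Ba²⁺][F⁻]^2 = 1.57×10⁻⁷
Since Q (1.57×10⁻⁷) is less than Ksp (2.04×10⁻⁶), no BaF₂ precipitates.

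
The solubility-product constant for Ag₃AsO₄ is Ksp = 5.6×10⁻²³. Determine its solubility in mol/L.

Ag₃AsO₄(s) ⇌ 3 Ag⁺(aq) + AsO₄³⁻(aq)
Call the molar solubility s, so that [Ag⁺] = 3s and [AsO₄³⁻] = s.
Ksp = [Ag⁺]^3[AsO₄³⁻] = (3s)^3 · s = 27s^4
27s^4 = 5.6×10⁻²³  ⇒  s^4 = 2.1×10⁻²⁴
s = 1.2×10⁻⁶ mol/L

1.2×10⁻⁶ M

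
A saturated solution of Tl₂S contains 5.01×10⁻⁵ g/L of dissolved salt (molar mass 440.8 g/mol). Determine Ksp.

Molar solubility s = (5.01×10⁻⁵ g/L) / (440.8 g/mol) = 1.1366×10⁻⁷ mol/L
Tl₂S(s) ⇌ 2 Tl⁺(aq) + S²⁻(aq)
For each mole of Tl₂S that dissolves per liter, [Tl⁺] = 2s and [S²⁻] = s; let s denote this solubility.
Ksp = [Tl⁺]^2[S²⁻] = (2s)^2 · s = 4s^3
Ksp = 4 × (1.1366×10⁻⁷)^3 = 5.87×10⁻²¹

Ksp = 5.87×10⁻²¹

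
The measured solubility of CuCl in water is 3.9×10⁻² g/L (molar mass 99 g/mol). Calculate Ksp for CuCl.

Ksp = 1.6×10⁻⁷

s = (3.9×10⁻² g L⁻¹)/(99 g mol⁻¹) = 3.939×10⁻⁴ M
CuCl(s) ⇌ Cu⁺(aq) + Cl⁻(aq)
With molar solubility s: [Cu⁺] = s, [Cl⁻] = s.
Ksp = [Cu⁺][Cl⁻] = s · s = s^2
Ksp = (3.939×10⁻⁴)^2 = 1.6×10⁻⁷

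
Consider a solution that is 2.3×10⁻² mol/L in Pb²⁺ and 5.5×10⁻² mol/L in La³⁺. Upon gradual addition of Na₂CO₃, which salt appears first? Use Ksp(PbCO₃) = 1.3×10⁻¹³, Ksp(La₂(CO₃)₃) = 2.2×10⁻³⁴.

Each salt precipitates once Q = Ksp for that salt.
For PbCO₃: [CO₃²⁻] = (Ksp/[Pb²⁺]) = 5.7×10⁻¹² mol/L
For La₂(CO₃)₃: [CO₃²⁻] = (Ksp/[La³⁺]^2)^(1/3) = 4.2×10⁻¹¹ mol/L
The smaller threshold [CO₃²⁻] is reached first, so PbCO₃ precipitates first.

PbCO₃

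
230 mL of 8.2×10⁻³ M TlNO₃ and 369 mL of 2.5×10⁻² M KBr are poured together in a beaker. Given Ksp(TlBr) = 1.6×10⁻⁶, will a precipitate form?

After mixing, V = 230 mL + 369 mL = 599 mL.
[Tl⁺] = (8.2×10⁻³)(230)/599 = 3.1×10⁻³ M
[Br⁻] = (2.5×10⁻²)(369)/599 = 1.5×10⁻² M
Q = [Tl⁺][Br⁻] = 4.8×10⁻⁵
Q = 4.8×10⁻⁵ > Ksp = 1.6×10⁻⁶, so the solution is supersaturated and TlBr precipitates.

Yes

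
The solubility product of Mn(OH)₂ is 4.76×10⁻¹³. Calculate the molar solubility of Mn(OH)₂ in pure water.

Mn(OH)₂(s) ⇌ Mn²⁺(aq) + 2 OH⁻(aq)
For each mole of Mn(OH)₂ that dissolves per liter, [Mn²⁺] = s and [OH⁻] = 2s; let s denote this solubility.
Ksp = [Mn²⁺][OH⁻]^2 = s · (2s)^2 = 4s^3
4s^3 = 4.76×10⁻¹³  ⇒  s^3 = 1.19×10⁻¹³
s = (1.19×10⁻¹³)^(1/3) = 4.92×10⁻⁵ M

4.92×10⁻⁵ M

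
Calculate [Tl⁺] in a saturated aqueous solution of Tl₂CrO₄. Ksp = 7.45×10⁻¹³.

Tl₂CrO₄(s) ⇌ 2 Tl⁺(aq) + CrO₄²⁻(aq)
With molar solubility s: [Tl⁺] = 2s, [CrO₄²⁻] = s.
Ksp = [Tl⁺]^2[CrO₄²⁻] = (2s)^2 · s = 4s^3 = 7.45×10⁻¹³
s = 5.71×10⁻⁵ mol/L
[Tl⁺] = 2s = 1.14×10⁻⁴ mol/L

1.14×10⁻⁴ M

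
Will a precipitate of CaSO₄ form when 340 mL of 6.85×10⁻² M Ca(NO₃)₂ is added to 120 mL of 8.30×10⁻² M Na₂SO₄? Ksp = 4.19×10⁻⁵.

The combined volume is 460 mL.
[Ca²⁺] = (6.85×10⁻²)(340)/460 = 5.06×10⁻² M
[SO₄²⁻] = (8.30×10⁻²)(120)/460 = 2.17×10⁻² M
Q = [Ca²⁺][SO₄²⁻] = 1.10×10⁻³
Q = 1.10×10⁻³ > Ksp = 4.19×10⁻⁵, so the solution is supersaturated and CaSO₄ precipitates.

Yes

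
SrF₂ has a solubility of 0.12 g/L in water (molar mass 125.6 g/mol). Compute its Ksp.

Molar solubility s = (0.12 g/L) / (125.6 g/mol) = 9.554×10⁻⁴ mol/L
SrF₂(s) ⇌ Sr²⁺(aq) + 2 F⁻(aq)
Let s be the molar solubility. Then [Sr²⁺] = s and [F⁻] = 2s.
Ksp = [Sr²⁺][F⁻]^2 = s · (2s)^2 = 4s^3
Ksp = 4 × (9.554×10⁻⁴)^3 = 3.5×10⁻⁹

Ksp = 3.5×10⁻⁹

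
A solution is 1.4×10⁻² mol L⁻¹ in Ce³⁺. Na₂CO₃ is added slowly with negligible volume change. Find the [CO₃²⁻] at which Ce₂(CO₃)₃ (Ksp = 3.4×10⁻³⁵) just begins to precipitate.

5.6×10⁻¹¹ M

The threshold for precipitation is Q = Ksp.
Ce₂(CO₃)₃(s) ⇌ 2 Ce³⁺(aq) + 3 CO₃²⁻(aq)
Ksp = [Ce³⁺]^2[CO₃²⁻]^3 = [CO₃²⁻]^3(1.4×10⁻²)^2
[CO₃²⁻]^3 = 3.4×10⁻³⁵ / (1.4×10⁻²)^2 = 1.7×10⁻³¹
[CO₃²⁻] = 5.6×10⁻¹¹ mol L⁻¹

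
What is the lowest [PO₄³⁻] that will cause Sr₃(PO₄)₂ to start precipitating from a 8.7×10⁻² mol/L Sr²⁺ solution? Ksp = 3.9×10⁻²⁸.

Each salt precipitates once Q = Ksp for that salt.
Sr₃(PO₄)₂(s) ⇌ 3 Sr²⁺(aq) + 2 PO₄³⁻(aq)
Ksp = [Sr²⁺]^3[PO₄³⁻]^2 = [PO₄³⁻]^2(8.7×10⁻²)^3
[PO₄³⁻]^2 = 3.9×10⁻²⁸ / (8.7×10⁻²)^3 = 5.9×10⁻²⁵
[PO₄³⁻] = 7.7×10⁻¹³ mol/L

7.7×10⁻¹³ M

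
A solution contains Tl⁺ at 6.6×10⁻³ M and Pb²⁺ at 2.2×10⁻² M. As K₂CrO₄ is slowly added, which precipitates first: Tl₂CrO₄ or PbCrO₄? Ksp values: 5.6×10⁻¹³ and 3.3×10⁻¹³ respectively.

PbCrO₄

Precipitation of each salt begins when its ion product equals Ksp.
For Tl₂CrO₄: [CrO₄²⁻] = (Ksp/[Tl⁺]^2) = 1.3×10⁻⁸ M
For PbCrO₄: [CrO₄²⁻] = (Ksp/[Pb²⁺]) = 1.5×10⁻¹¹ M
PbCrO₄ requires the lower [CrO₄²⁻], so it precipitates first.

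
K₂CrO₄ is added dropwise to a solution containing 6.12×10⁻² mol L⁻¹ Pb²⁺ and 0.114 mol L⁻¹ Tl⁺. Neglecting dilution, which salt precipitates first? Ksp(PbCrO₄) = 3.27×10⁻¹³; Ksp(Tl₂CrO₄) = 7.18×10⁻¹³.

PbCrO₄

The threshold for precipitation is Q = Ksp.
For PbCrO₄: [CrO₄²⁻] = (Ksp/[Pb²⁺]) = 5.34×10⁻¹² mol L⁻¹
For Tl₂CrO₄: [CrO₄²⁻] = (Ksp/[Tl⁺]^2) = 5.52×10⁻¹¹ mol L⁻¹
Since PbCrO₄ needs less CrO₄²⁻ to reach saturation, it precipitates first.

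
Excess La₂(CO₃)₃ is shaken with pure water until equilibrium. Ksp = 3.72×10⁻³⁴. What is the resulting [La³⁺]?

La₂(CO₃)₃(s) ⇌ 2 La³⁺(aq) + 3 CO₃²⁻(aq)
If s mol/L of La₂(CO₃)₃ dissolves, [La³⁺] = 2s and [CO₃²⁻] = 3s.
Ksp = [La³⁺]^2[CO₃²⁻]^3 = (2s)^2 · (3s)^3 = 108s^5 = 3.72×10⁻³⁴
s = 8.08×10⁻⁸ M
[La³⁺] = 2s = 1.62×10⁻⁷ M

1.62×10⁻⁷ M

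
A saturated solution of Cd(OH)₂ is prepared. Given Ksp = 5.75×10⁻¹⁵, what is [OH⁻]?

2.26×10⁻⁵ M

Cd(OH)₂(s) ⇌ Cd²⁺(aq) + 2 OH⁻(aq)
Call the molar solubility s, so that [Cd²⁺] = s and [OH⁻] = 2s.
Ksp = [Cd²⁺][OH⁻]^2 = s · (2s)^2 = 4s^3 = 5.75×10⁻¹⁵
s = 1.13×10⁻⁵ mol/L
[OH⁻] = 2s = 2.26×10⁻⁵ mol/L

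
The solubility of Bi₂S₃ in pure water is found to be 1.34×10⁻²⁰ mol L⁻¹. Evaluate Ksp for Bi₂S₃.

Ksp = 4.67×10⁻⁹⁸

Bi₂S₃(s) ⇌ 2 Bi³⁺(aq) + 3 S²⁻(aq)
If s mol/L of Bi₂S₃ dissolves, [Bi³⁺] = 2s and [S²⁻] = 3s.
Ksp = [Bi³⁺]^2[S²⁻]^3 = (2s)^2 · (3s)^3 = 108s^5
Ksp = 108 × (1.34×10⁻²⁰)^5 = 4.67×10⁻⁹⁸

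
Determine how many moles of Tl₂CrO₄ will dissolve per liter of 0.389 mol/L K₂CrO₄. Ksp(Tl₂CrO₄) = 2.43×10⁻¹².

1.25×10⁻⁶ M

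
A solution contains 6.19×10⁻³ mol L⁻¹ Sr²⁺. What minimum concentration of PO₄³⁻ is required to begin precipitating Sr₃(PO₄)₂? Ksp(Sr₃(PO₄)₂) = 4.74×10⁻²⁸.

4.47×10⁻¹¹ M

The threshold for precipitation is Q = Ksp.
Sr₃(PO₄)₂(s) ⇌ 3 Sr²⁺(aq) + 2 PO₄³⁻(aq)
Ksp = [Sr²⁺]^3[PO₄³⁻]^2 = [PO₄³⁻]^2(6.19×10⁻³)^3
[PO₄³⁻]^2 = 4.74×10⁻²⁸ / (6.19×10⁻³)^3 = 2.00×10⁻²¹
[PO₄³⁻] = 4.47×10⁻¹¹ mol L⁻¹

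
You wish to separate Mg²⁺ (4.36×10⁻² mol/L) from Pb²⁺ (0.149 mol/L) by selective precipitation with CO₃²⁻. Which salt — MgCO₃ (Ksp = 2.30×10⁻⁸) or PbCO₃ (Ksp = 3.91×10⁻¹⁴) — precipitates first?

Each salt precipitates once Q = Ksp for that salt.
For MgCO₃: [CO₃²⁻] = (Ksp/[Mg²⁺]) = 5.28×10⁻⁷ mol/L
For PbCO₃: [CO₃²⁻] = (Ksp/[Pb²⁺]) = 2.62×10⁻¹³ mol/L
Since PbCO₃ needs less CO₃²⁻ to reach saturation, it precipitates first.

PbCO₃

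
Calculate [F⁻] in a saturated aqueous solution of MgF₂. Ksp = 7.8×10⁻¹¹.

MgF₂(s) ⇌ Mg²⁺(aq) + 2 F⁻(aq)
If s mol/L of MgF₂ dissolves, [Mg²⁺] = s and [F⁻] = 2s.
Ksp = [Mg²⁺][F⁻]^2 = s · (2s)^2 = 4s^3 = 7.8×10⁻¹¹
s = 2.7×10⁻⁴ mol/L
[F⁻] = 2s = 5.4×10⁻⁴ mol/L

5.4×10⁻⁴ M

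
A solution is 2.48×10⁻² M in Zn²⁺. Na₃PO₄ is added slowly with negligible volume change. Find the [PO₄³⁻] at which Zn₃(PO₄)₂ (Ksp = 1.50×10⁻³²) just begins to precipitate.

3.14×10⁻¹⁴ M

Each salt precipitates once Q = Ksp for that salt.
Zn₃(PO₄)₂(s) ⇌ 3 Zn²⁺(aq) + 2 PO₄³⁻(aq)
Ksp = [Zn²⁺]^3[PO₄³⁻]^2 = [PO₄³⁻]^2(2.48×10⁻²)^3
[PO₄³⁻]^2 = 1.50×10⁻³² / (2.48×10⁻²)^3 = 9.83×10⁻²⁸
[PO₄³⁻] = 3.14×10⁻¹⁴ M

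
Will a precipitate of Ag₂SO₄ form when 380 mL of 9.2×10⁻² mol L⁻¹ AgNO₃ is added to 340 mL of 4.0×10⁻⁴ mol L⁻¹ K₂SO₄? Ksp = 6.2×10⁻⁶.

No

After mixing, V = 380 mL + 340 mL = 720 mL.
[Ag⁺] = (9.2×10⁻²)(380)/720 = 4.9×10⁻² mol L⁻¹
[SO₄²⁻] = (4.0×10⁻⁴)(340)/720 = 1.9×10⁻⁴ mol L⁻¹
Q = [Ag⁺]^2[SO₄²⁻] = 4.5×10⁻⁷
Q < Ksp (4.5×10⁻⁷ vs 6.2×10⁻⁶); the solution remains unsaturated and no precipitate forms.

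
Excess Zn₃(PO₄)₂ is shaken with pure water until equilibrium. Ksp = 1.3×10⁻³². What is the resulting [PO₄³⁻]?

Zn₃(PO₄)₂(s) ⇌ 3 Zn²⁺(aq) + 2 PO₄³⁻(aq)
If s mol/L of Zn₃(PO₄)₂ dissolves, [Zn²⁺] = 3s and [PO₄³⁻] = 2s.
Ksp = [Zn²⁺]^3[PO₄³⁻]^2 = (3s)^3 · (2s)^2 = 108s^5 = 1.3×10⁻³²
s = 1.6×10⁻⁷ mol/L
[PO₄³⁻] = 2s = 3.3×10⁻⁷ mol/L

3.3×10⁻⁷ M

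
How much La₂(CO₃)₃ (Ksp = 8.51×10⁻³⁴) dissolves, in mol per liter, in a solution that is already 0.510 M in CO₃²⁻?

La₂(CO₃)₃(s) ⇌ 2 La³⁺(aq) + 3 CO₃²⁻(aq)
Let s be the solubility of La₂(CO₃)₃ here. The common ion gives [CO₃²⁻] ≈ 0.510 M, and [La³⁺] = 2s.
Ksp = [La³⁺]^2[CO₃²⁻]^3 = (2s)^2(0.510)^3
(2s)^2 = 8.51×10⁻³⁴ / (0.510)^3 = 6.42×10⁻³³
s = 4.00×10⁻¹⁷ M

4.00×10⁻¹⁷ M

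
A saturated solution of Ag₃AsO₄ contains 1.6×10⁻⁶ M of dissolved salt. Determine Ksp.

Ksp = 1.8×10⁻²²

Ag₃AsO₄(s) ⇌ 3 Ag⁺(aq) + AsO₄³⁻(aq)
For each mole of Ag₃AsO₄ that dissolves per liter, [Ag⁺] = 3s and [AsO₄³⁻] = s; let s denote this solubility.
Ksp = [Ag⁺]^3[AsO₄³⁻] = (3s)^3 · s = 27s^4
Ksp = 27 × (1.6×10⁻⁶)^4 = 1.8×10⁻²²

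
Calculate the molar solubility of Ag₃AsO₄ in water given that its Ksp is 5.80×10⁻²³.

1.21×10⁻⁶ M

Ag₃AsO₄(s) ⇌ 3 Ag⁺(aq) + AsO₄³⁻(aq)
Let s be the molar solubility. Then [Ag⁺] = 3s and [AsO₄³⁻] = s.
Ksp = [Ag⁺]^3[AsO₄³⁻] = (3s)^3 · s = 27s^4
27s^4 = 5.80×10⁻²³  ⇒  s^4 = 2.15×10⁻²⁴
Taking the 4th root, s = 1.21×10⁻⁶ mol/L.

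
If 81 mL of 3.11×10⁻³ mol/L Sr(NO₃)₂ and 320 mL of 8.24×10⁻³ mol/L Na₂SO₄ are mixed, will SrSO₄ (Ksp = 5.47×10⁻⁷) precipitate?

After mixing, V = 81 mL + 320 mL = 401 mL.
[Sr²⁺] = (3.11×10⁻³)(81)/401 = 6.28×10⁻⁴ mol/L
[SO₄²⁻] = (8.24×10⁻³)(320)/401 = 6.58×10⁻³ mol/L
Q = [Sr²⁺][SO₄²⁻] = 4.13×10⁻⁶
Since Q (4.13×10⁻⁶) exceeds Ksp (5.47×10⁻⁷), SrSO₄ will precipitate.

Yes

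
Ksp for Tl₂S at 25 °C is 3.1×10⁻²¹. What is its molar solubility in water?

9.2×10⁻⁸ M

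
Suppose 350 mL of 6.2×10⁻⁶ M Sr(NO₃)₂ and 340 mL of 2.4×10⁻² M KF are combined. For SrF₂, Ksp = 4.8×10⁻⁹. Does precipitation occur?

No

Total volume after mixing = 350 + 340 = 690 mL.
[Sr²⁺] = (6.2×10⁻⁶)(350)/690 = 3.1×10⁻⁶ M
[F⁻] = (2.4×10⁻²)(340)/690 = 1.2×10⁻² M
Q = [Sr²⁺][F⁻]^2 = 4.4×10⁻¹⁰
Q = 4.4×10⁻¹⁰ < Ksp = 4.8×10⁻⁹, so the solution is unsaturated and no precipitate forms.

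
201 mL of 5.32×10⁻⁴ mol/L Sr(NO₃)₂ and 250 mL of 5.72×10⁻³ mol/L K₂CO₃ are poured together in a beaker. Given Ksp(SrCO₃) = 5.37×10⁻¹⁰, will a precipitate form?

After mixing, V = 201 mL + 250 mL = 451 mL.
[Sr²⁺] = (5.32×10⁻⁴)(201)/451 = 2.37×10⁻⁴ mol/L
[CO₃²⁻] = (5.72×10⁻³)(250)/451 = 3.17×10⁻³ mol/L
Q = [Sr²⁺][CO₃²⁻] = 7.52×10⁻⁷
Since Q (7.52×10⁻⁷) exceeds Ksp (5.37×10⁻¹⁰), SrCO₃ will precipitate.

Yes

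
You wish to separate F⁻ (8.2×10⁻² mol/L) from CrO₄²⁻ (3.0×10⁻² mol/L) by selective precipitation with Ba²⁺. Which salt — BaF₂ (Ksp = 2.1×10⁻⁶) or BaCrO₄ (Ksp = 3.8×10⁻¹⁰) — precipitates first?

Precipitation of each salt begins when its ion product equals Ksp.
For BaF₂: [Ba²⁺] = (Ksp/[F⁻]^2) = 3.1×10⁻⁴ mol/L
For BaCrO₄: [Ba²⁺] = (Ksp/[CrO₄²⁻]) = 1.3×10⁻⁸ mol/L
BaCrO₄ requires the lower [Ba²⁺], so it precipitates first.

BaCrO₄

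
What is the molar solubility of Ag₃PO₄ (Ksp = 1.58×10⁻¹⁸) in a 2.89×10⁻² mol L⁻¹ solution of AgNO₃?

6.55×10⁻¹⁴ M

Ag₃PO₄(s) ⇌ 3 Ag⁺(aq) + PO₄³⁻(aq)
The solution already contains Ag⁺ at 2.89×10⁻² mol L⁻¹. Let s be the molar solubility of Ag₃PO₄.
[Ag⁺] ≈ 2.89×10⁻² mol L⁻¹ (common ion dominates); [PO₄³⁻] = s.
Ksp = [Ag⁺]^3[PO₄³⁻] = (2.89×10⁻²)^3s
s = 1.58×10⁻¹⁸ / (2.89×10⁻²)^3 = 6.55×10⁻¹⁴
s = 6.55×10⁻¹⁴ mol L⁻¹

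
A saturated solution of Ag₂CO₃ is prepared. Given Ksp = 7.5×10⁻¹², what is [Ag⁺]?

2.5×10⁻⁴ M

Ag₂CO₃(s) ⇌ 2 Ag⁺(aq) + CO₃²⁻(aq)
If s mol/L of Ag₂CO₃ dissolves, [Ag⁺] = 2s and [CO₃²⁻] = s.
Ksp = [Ag⁺]^2[CO₃²⁻] = (2s)^2 · s = 4s^3 = 7.5×10⁻¹²
s = 1.2×10⁻⁴ mol/L
[Ag⁺] = 2s = 2.5×10⁻⁴ mol/L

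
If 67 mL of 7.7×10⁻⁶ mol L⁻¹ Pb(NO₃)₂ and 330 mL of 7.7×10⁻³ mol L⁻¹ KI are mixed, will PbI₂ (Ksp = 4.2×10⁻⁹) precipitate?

The combined volume is 397 mL.
[Pb²⁺] = (7.7×10⁻⁶)(67)/397 = 1.3×10⁻⁶ mol L⁻¹
[I⁻] = (7.7×10⁻³)(330)/397 = 6.4×10⁻³ mol L⁻¹
Q = [Pb²⁺][I⁻]^2 = 5.3×10⁻¹¹
Q < Ksp (5.3×10⁻¹¹ vs 4.2×10⁻⁹); the solution remains unsaturated and no precipitate forms.

No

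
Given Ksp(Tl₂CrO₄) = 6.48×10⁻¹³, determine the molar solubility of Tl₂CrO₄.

Tl₂CrO₄(s) ⇌ 2 Tl⁺(aq) + CrO₄²⁻(aq)
If s mol/L of Tl₂CrO₄ dissolves, [Tl⁺] = 2s and [CrO₄²⁻] = s.
Ksp = [Tl⁺]^2[CrO₄²⁻] = (2s)^2 · s = 4s^3
4s^3 = 6.48×10⁻¹³  ⇒  s^3 = 1.62×10⁻¹³
Taking the 3rd root, s = 5.45×10⁻⁵ mol L⁻¹.

5.45×10⁻⁵ M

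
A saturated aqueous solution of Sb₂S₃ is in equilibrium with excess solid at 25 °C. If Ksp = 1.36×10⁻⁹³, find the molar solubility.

1.05×10⁻¹⁹ M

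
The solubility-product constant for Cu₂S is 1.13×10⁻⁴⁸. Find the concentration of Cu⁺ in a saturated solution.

Cu₂S(s) ⇌ 2 Cu⁺(aq) + S²⁻(aq)
Let s be the molar solubility. Then [Cu⁺] = 2s and [S²⁻] = s.
Ksp = [Cu⁺]^2[S²⁻] = (2s)^2 · s = 4s^3 = 1.13×10⁻⁴⁸
s = 6.56×10⁻¹⁷ mol/L
[Cu⁺] = 2s = 1.31×10⁻¹⁶ mol/L

1.31×10⁻¹⁶ M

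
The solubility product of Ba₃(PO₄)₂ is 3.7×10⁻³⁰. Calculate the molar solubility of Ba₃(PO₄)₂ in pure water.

5.1×10⁻⁷ M

Ba₃(PO₄)₂(s) ⇌ 3 Ba²⁺(aq) + 2 PO₄³⁻(aq)
For each mole of Ba₃(PO₄)₂ that dissolves per liter, [Ba²⁺] = 3s and [PO₄³⁻] = 2s; let s denote this solubility.
Ksp = [Ba²⁺]^3[PO₄³⁻]^2 = (3s)^3 · (2s)^2 = 108s^5
108s^5 = 3.7×10⁻³⁰  ⇒  s^5 = 3.4×10⁻³²
s = (3.4×10⁻³²)^(1/5) = 5.1×10⁻⁷ mol L⁻¹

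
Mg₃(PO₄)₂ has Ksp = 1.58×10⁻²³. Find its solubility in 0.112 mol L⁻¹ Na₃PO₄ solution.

3.60×10⁻⁸ M

Mg₃(PO₄)₂(s) ⇌ 3 Mg²⁺(aq) + 2 PO₄³⁻(aq)
With PO₄³⁻ already at 0.112 mol L⁻¹ and s small, take [PO₄³⁻] ≈ 0.112 mol L⁻¹ and [Mg²⁺] = 3s.
Ksp = [Mg²⁺]^3[PO₄³⁻]^2 = (3s)^3(0.112)^2
(3s)^3 = 1.58×10⁻²³ / (0.112)^2 = 1.26×10⁻²¹
s = 3.60×10⁻⁸ mol L⁻¹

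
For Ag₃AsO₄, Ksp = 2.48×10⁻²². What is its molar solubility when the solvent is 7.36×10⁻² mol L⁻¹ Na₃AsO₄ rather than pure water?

5.00×10⁻⁸ M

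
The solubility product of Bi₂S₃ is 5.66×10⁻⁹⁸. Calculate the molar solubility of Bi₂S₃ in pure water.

1.39×10⁻²⁰ M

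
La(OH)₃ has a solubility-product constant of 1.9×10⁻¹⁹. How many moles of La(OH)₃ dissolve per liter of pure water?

9.2×10⁻⁶ M

La(OH)₃(s) ⇌ La³⁺(aq) + 3 OH⁻(aq)
For each mole of La(OH)₃ that dissolves per liter, [La³⁺] = s and [OH⁻] = 3s; let s denote this solubility.
Ksp = [La³⁺][OH⁻]^3 = s · (3s)^3 = 27s^4
27s^4 = 1.9×10⁻¹⁹  ⇒  s^4 = 7.0×10⁻²¹
s = 9.2×10⁻⁶ mol L⁻¹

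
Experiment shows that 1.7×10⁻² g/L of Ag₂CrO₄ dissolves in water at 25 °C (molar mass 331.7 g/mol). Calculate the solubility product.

Molar solubility s = (1.7×10⁻² g/L) / (331.7 g/mol) = 5.125×10⁻⁵ mol/L
Ag₂CrO₄(s) ⇌ 2 Ag⁺(aq) + CrO₄²⁻(aq)
Call the molar solubility s, so that [Ag⁺] = 2s and [CrO₄²⁻] = s.
Ksp = [Ag⁺]^2[CrO₄²⁻] = (2s)^2 · s = 4s^3
Ksp = 4 × (5.125×10⁻⁵)^3 = 5.4×10⁻¹³

Ksp = 5.4×10⁻¹³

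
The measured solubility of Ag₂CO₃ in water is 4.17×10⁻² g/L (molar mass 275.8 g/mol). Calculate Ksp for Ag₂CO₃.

Molar solubility s = (4.17×10⁻² g/L) / (275.8 g/mol) = 1.5120×10⁻⁴ mol/L
Ag₂CO₃(s) ⇌ 2 Ag⁺(aq) + CO₃²⁻(aq)
Call the molar solubility s, so that [Ag⁺] = 2s and [CO₃²⁻] = s.
Ksp = [Ag⁺]^2[CO₃²⁻] = (2s)^2 · s = 4s^3
Ksp = 4 × (1.5120×10⁻⁴)^3 = 1.38×10⁻¹¹

Ksp = 1.38×10⁻¹¹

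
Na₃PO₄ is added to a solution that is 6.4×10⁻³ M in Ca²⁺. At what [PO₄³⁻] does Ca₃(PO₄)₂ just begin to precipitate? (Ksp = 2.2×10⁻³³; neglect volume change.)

9.2×10⁻¹⁴ M

A salt starts to precipitate once the ion product Q reaches its Ksp.
Ca₃(PO₄)₂(s) ⇌ 3 Ca²⁺(aq) + 2 PO₄³⁻(aq)
Ksp = [Ca²⁺]^3[PO₄³⁻]^2 = [PO₄³⁻]^2(6.4×10⁻³)^3
[PO₄³⁻]^2 = 2.2×10⁻³³ / (6.4×10⁻³)^3 = 8.4×10⁻²⁷
[PO₄³⁻] = 9.2×10⁻¹⁴ M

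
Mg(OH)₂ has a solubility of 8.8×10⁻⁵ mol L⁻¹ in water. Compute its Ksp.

Ksp = 2.7×10⁻¹²

Mg(OH)₂(s) ⇌ Mg²⁺(aq) + 2 OH⁻(aq)
For each mole of Mg(OH)₂ that dissolves per liter, [Mg²⁺] = s and [OH⁻] = 2s; let s denote this solubility.
Ksp = [Mg²⁺][OH⁻]^2 = s · (2s)^2 = 4s^3
Ksp = 4 × (8.8×10⁻⁵)^3 = 2.7×10⁻¹²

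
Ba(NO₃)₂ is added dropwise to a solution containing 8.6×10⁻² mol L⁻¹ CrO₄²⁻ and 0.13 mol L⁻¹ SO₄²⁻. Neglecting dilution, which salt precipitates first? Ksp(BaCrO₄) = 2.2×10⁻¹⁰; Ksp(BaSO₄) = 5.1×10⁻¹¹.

BaSO₄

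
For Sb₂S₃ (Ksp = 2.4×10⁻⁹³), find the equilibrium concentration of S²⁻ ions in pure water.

Sb₂S₃(s) ⇌ 2 Sb³⁺(aq) + 3 S²⁻(aq)
With molar solubility s: [Sb³⁺] = 2s, [S²⁻] = 3s.
Ksp = [Sb³⁺]^2[S²⁻]^3 = (2s)^2 · (3s)^3 = 108s^5 = 2.4×10⁻⁹³
s = 1.2×10⁻¹⁹ mol/L
[S²⁻] = 3s = 3.5×10⁻¹⁹ mol/L

3.5×10⁻¹⁹ M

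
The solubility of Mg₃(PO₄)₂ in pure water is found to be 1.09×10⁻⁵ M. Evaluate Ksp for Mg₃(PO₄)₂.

Mg₃(PO₄)₂(s) ⇌ 3 Mg²⁺(aq) + 2 PO₄³⁻(aq)
Let s be the molar solubility. Then [Mg²⁺] = 3s and [PO₄³⁻] = 2s.
Ksp = [Mg²⁺]^3[PO₄³⁻]^2 = (3s)^3 · (2s)^2 = 108s^5
Ksp = 108 × (1.09×10⁻⁵)^5 = 1.66×10⁻²³

Ksp = 1.66×10⁻²³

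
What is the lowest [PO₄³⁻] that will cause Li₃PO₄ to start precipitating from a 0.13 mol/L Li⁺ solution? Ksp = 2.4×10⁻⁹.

Precipitation begins when Q = Ksp.
Li₃PO₄(s) ⇌ 3 Li⁺(aq) + PO₄³⁻(aq)
Ksp = [Li⁺]^3[PO₄³⁻] = [PO₄³⁻](0.13)^3
[PO₄³⁻] = 2.4×10⁻⁹ / (0.13)^3 = 1.1×10⁻⁶
[PO₄³⁻] = 1.1×10⁻⁶ mol/L

1.1×10⁻⁶ M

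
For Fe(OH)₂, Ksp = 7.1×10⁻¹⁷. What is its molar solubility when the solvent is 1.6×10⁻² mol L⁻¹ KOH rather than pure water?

2.8×10⁻¹³ M

Fe(OH)₂(s) ⇌ Fe²⁺(aq) + 2 OH⁻(aq)
OH⁻ is already present at 1.6×10⁻² mol L⁻¹. If s mol/L of Fe(OH)₂ dissolves, [Fe²⁺] = s while [OH⁻] ≈ 1.6×10⁻² mol L⁻¹.
Ksp = [Fe²⁺][OH⁻]^2 = s(1.6×10⁻²)^2
s = 7.1×10⁻¹⁷ / (1.6×10⁻²)^2 = 2.8×10⁻¹³
s = 2.8×10⁻¹³ mol L⁻¹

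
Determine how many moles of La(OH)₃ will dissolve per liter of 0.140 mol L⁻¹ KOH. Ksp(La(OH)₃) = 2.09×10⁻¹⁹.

La(OH)₃(s) ⇌ La³⁺(aq) + 3 OH⁻(aq)
OH⁻ is already present at 0.140 mol L⁻¹. If s mol/L of La(OH)₃ dissolves, [La³⁺] = s while [OH⁻] ≈ 0.140 mol L⁻¹.
Ksp = [La³⁺][OH⁻]^3 = s(0.140)^3
s = 2.09×10⁻¹⁹ / (0.140)^3 = 7.62×10⁻¹⁷
s = 7.62×10⁻¹⁷ mol L⁻¹

7.62×10⁻¹⁷ M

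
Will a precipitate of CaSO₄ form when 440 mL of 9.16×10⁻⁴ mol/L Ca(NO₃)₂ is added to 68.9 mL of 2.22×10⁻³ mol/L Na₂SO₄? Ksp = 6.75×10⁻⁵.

Total volume after mixing = 440 + 68.9 = 508.9 mL.
[Ca²⁺] = (9.16×10⁻⁴)(440)/508.9 = 7.92×10⁻⁴ mol/L
[SO₄²⁻] = (2.22×10⁻³)(68.9)/508.9 = 3.01×10⁻⁴ mol/L
Q = [Ca²⁺][SO₄²⁻] = 2.38×10⁻⁷
Since Q (2.38×10⁻⁷) is less than Ksp (6.75×10⁻⁵), no CaSO₄ precipitates.

No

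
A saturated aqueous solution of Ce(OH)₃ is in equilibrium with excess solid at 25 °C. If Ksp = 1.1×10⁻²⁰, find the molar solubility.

Ce(OH)₃(s) ⇌ Ce³⁺(aq) + 3 OH⁻(aq)
Call the molar solubility s, so that [Ce³⁺] = s and [OH⁻] = 3s.
Ksp = [Ce³⁺][OH⁻]^3 = s · (3s)^3 = 27s^4
27s^4 = 1.1×10⁻²⁰  ⇒  s^4 = 4.1×10⁻²²
Taking the 4th root, s = 4.5×10⁻⁶ mol/L.

4.5×10⁻⁶ M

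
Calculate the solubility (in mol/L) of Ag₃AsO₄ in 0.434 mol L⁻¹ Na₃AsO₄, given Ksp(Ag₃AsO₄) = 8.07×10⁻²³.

Ag₃AsO₄(s) ⇌ 3 Ag⁺(aq) + AsO₄³⁻(aq)
Let s be the solubility of Ag₃AsO₄ here. The common ion gives [AsO₄³⁻] ≈ 0.434 mol L⁻¹, and [Ag⁺] = 3s.
Ksp = [Ag⁺]^3[AsO₄³⁻] = (3s)^3(0.434)
(3s)^3 = 8.07×10⁻²³ / (0.434) = 1.86×10⁻²²
s = 1.90×10⁻⁸ mol L⁻¹

1.90×10⁻⁸ M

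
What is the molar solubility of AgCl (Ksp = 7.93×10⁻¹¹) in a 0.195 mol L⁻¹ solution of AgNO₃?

4.07×10⁻¹⁰ M

AgCl(s) ⇌ Ag⁺(aq) + Cl⁻(aq)
The solution already contains Ag⁺ at 0.195 mol L⁻¹. Let s be the molar solubility of AgCl.
[Ag⁺] ≈ 0.195 mol L⁻¹ (common ion dominates); [Cl⁻] = s.
Ksp = [Ag⁺][Cl⁻] = (0.195)s
s = 7.93×10⁻¹¹ / (0.195) = 4.07×10⁻¹⁰
s = 4.07×10⁻¹⁰ mol L⁻¹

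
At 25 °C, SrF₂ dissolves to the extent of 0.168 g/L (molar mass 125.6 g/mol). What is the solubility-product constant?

Convert to molarity: s = 0.168 / 125.6 = 1.3376×10⁻³ mol/L
SrF₂(s) ⇌ Sr²⁺(aq) + 2 F⁻(aq)
If s mol/L of SrF₂ dissolves, [Sr²⁺] = s and [F⁻] = 2s.
Ksp = [Sr²⁺][F⁻]^2 = s · (2s)^2 = 4s^3
Ksp = 4 × (1.3376×10⁻³)^3 = 9.57×10⁻⁹

Ksp = 9.57×10⁻⁹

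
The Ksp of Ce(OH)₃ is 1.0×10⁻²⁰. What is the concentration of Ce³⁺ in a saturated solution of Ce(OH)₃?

4.4×10⁻⁶ M

Ce(OH)₃(s) ⇌ Ce³⁺(aq) + 3 OH⁻(aq)
For each mole of Ce(OH)₃ that dissolves per liter, [Ce³⁺] = s and [OH⁻] = 3s; let s denote this solubility.
Ksp = [Ce³⁺][OH⁻]^3 = s · (3s)^3 = 27s^4 = 1.0×10⁻²⁰
s = 4.4×10⁻⁶ M
[Ce³⁺] = s = 4.4×10⁻⁶ M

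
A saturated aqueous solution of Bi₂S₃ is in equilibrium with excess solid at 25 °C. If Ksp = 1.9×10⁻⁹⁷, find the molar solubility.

Bi₂S₃(s) ⇌ 2 Bi³⁺(aq) + 3 S²⁻(aq)
With molar solubility s: [Bi³⁺] = 2s, [S²⁻] = 3s.
Ksp = [Bi³⁺]^2[S²⁻]^3 = (2s)^2 · (3s)^3 = 108s^5
108s^5 = 1.9×10⁻⁹⁷  ⇒  s^5 = 1.8×10⁻⁹⁹
Taking the 5th root, s = 1.8×10⁻²⁰ M.

1.8×10⁻²⁰ M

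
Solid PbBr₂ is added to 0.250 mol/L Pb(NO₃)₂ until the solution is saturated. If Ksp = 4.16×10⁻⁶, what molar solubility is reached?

2.04×10⁻³ M

PbBr₂(s) ⇌ Pb²⁺(aq) + 2 Br⁻(aq)
With Pb²⁺ already at 0.250 mol/L and s small, take [Pb²⁺] ≈ 0.250 mol/L and [Br⁻] = 2s.
Ksp = [Pb²⁺][Br⁻]^2 = (0.250)(2s)^2
(2s)^2 = 4.16×10⁻⁶ / (0.250) = 1.66×10⁻⁵
s = 2.04×10⁻³ mol/L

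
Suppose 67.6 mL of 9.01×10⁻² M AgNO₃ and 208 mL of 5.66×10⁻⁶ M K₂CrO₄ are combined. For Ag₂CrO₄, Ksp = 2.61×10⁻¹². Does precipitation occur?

Total volume after mixing = 67.6 + 208 = 275.6 mL.
[Ag⁺] = (9.01×10⁻²)(67.6)/275.6 = 2.21×10⁻² M
[CrO₄²⁻] = (5.66×10⁻⁶)(208)/275.6 = 4.27×10⁻⁶ M
Q = [Ag⁺]^2[CrO₄²⁻] = 2.09×10⁻⁹
Since Q (2.09×10⁻⁹) exceeds Ksp (2.61×10⁻¹²), Ag₂CrO₄ will precipitate.

Yes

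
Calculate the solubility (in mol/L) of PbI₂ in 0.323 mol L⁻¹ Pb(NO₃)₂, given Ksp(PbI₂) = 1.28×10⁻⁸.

PbI₂(s) ⇌ Pb²⁺(aq) + 2 I⁻(aq)
With Pb²⁺ already at 0.323 mol L⁻¹ and s small, take [Pb²⁺] ≈ 0.323 mol L⁻¹ and [I⁻] = 2s.
Ksp = [Pb²⁺][I⁻]^2 = (0.323)(2s)^2
(2s)^2 = 1.28×10⁻⁸ / (0.323) = 3.96×10⁻⁸
s = 9.95×10⁻⁵ mol L⁻¹

9.95×10⁻⁵ M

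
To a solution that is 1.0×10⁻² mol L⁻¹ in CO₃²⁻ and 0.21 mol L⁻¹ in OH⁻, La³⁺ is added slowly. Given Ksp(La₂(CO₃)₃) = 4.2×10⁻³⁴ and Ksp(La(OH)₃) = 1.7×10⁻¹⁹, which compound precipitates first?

The threshold for precipitation is Q = Ksp.
For La₂(CO₃)₃: [La³⁺] = (Ksp/[CO₃²⁻]^3)^(1/2) = 2.0×10⁻¹⁴ mol L⁻¹
For La(OH)₃: [La³⁺] = (Ksp/[OH⁻]^3) = 1.8×10⁻¹⁷ mol L⁻¹
Since La(OH)₃ needs less La³⁺ to reach saturation, it precipitates first.

La(OH)₃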